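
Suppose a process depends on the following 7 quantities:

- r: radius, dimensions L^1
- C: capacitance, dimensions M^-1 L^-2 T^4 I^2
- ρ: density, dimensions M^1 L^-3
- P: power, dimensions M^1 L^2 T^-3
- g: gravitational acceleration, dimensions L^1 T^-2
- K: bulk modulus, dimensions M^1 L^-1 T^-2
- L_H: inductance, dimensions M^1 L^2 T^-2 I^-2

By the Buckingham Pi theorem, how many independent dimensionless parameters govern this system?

There are 7 variables and 4 base dimensions (M, L, T, I).
The dimension matrix has rank 4.
Independent dimensionless groups: 7 − 4 = 3.

3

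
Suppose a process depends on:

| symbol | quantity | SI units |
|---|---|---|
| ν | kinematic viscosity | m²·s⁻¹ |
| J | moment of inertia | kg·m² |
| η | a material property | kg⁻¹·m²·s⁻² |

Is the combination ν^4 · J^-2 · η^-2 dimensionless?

yes

Sum the exponent of each base dimension across the product:
  M: 4·[ν]_M − 2·[J]_M − 2·[η]_M = 4·(0) − 2·(1) − 2·(-1) = 0
  L: 4·[ν]_L − 2·[J]_L − 2·[η]_L = 4·(2) − 2·(2) − 2·(2) = 0
  T: 4·[ν]_T − 2·[J]_T − 2·[η]_T = 4·(-1) − 2·(0) − 2·(-2) = 0
All base exponents vanish — dimensionless.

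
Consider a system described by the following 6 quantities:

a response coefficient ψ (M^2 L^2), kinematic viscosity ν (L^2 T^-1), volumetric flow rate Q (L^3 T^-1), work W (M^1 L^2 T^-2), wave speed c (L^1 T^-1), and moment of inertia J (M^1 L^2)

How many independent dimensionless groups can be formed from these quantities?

There are 6 variables and 3 base dimensions (M, L, T).
The dimension matrix has rank 3.
Independent dimensionless groups: 6 − 3 = 3.

3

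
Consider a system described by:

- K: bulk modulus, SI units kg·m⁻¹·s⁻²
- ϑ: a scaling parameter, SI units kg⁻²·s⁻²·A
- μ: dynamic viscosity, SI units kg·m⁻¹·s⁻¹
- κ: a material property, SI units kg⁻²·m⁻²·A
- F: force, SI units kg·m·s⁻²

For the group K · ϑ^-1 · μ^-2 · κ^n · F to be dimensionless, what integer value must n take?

1

Balance the M exponent: (-2)·n from κ, plus (1) − (-2) − 2·(1) + (1) = 2 from the rest, must sum to zero.
-2n + 2 = 0, so n = 1.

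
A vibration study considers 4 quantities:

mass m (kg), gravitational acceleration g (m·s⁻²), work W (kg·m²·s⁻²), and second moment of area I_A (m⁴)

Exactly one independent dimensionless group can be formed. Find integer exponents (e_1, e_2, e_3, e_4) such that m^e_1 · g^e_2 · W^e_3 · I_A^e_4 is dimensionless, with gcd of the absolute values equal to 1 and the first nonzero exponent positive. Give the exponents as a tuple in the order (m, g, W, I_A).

M: e_1·(1) + e_2·(0) + e_3·(1) + e_4·(0) = 0
L: e_1·(0) + e_2·(1) + e_3·(2) + e_4·(4) = 0
T: e_1·(0) + e_2·(-2) + e_3·(-2) + e_4·(0) = 0
Solving this homogeneous linear system for the smallest-integer solution (first nonzero entry positive) gives (4, 4, -4, 1).

(4, 4, -4, 1)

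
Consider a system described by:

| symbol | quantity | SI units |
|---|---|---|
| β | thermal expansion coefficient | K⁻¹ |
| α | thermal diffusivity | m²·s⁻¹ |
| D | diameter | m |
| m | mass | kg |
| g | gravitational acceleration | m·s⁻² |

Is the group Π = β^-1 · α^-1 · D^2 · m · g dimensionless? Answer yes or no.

Sum the exponent of each base dimension across the product:
  M: −[β]_M − [α]_M + 2·[D]_M + [m]_M + [g]_M = −(0) − (0) + 2·(0) + (1) + (0) = 1
  L: −[β]_L − [α]_L + 2·[D]_L + [m]_L + [g]_L = −(0) − (2) + 2·(1) + (0) + (1) = 1
  T: −[β]_T − [α]_T + 2·[D]_T + [m]_T + [g]_T = −(0) − (-1) + 2·(0) + (0) + (-2) = -1
  Θ: −[β]_Θ − [α]_Θ + 2·[D]_Θ + [m]_Θ + [g]_Θ = −(-1) − (0) + 2·(0) + (0) + (0) = 1
Net dimensions [M L T⁻¹ Θ] ≠ [1] — not dimensionless.

no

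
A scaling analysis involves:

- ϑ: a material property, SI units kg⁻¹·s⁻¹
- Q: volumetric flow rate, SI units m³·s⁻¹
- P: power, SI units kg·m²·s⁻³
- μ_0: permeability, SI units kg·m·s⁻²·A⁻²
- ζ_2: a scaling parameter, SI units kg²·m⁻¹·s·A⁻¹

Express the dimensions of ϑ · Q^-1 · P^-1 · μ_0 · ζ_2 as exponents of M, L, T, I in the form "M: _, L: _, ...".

Collect each base-dimension exponent across the product:
  M: (-1) − (0) − (1) + (1) + (2) = 1
  L: (0) − (3) − (2) + (1) + (-1) = -5
  T: (-1) − (-1) − (-3) + (-2) + (1) = 2
  I: (0) − (0) − (0) + (-2) + (-1) = -3
So the dimensions are [M L⁻⁵ T² I⁻³].

M: 1, L: -5, T: 2, I: -3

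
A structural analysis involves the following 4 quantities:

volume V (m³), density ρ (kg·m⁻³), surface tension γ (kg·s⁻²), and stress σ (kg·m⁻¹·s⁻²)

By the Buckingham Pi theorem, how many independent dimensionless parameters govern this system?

1

There are 4 variables and 3 base dimensions (M, L, T).
The dimension matrix has rank 3.
Independent dimensionless groups: 4 − 3 = 1.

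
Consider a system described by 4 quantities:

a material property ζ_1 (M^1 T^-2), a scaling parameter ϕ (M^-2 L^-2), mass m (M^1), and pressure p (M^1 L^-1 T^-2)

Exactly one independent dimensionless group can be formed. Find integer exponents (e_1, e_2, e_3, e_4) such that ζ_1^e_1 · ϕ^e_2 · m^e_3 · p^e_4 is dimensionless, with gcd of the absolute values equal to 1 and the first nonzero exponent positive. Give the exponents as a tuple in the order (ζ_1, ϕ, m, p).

M: e_1·(1) + e_2·(-2) + e_3·(1) + e_4·(1) = 0
L: e_1·(0) + e_2·(-2) + e_3·(0) + e_4·(-1) = 0
T: e_1·(-2) + e_2·(0) + e_3·(0) + e_4·(-2) = 0
Solving this homogeneous linear system for the smallest-integer solution (first nonzero entry positive) gives (2, 1, 2, -2).

(2, 1, 2, -2)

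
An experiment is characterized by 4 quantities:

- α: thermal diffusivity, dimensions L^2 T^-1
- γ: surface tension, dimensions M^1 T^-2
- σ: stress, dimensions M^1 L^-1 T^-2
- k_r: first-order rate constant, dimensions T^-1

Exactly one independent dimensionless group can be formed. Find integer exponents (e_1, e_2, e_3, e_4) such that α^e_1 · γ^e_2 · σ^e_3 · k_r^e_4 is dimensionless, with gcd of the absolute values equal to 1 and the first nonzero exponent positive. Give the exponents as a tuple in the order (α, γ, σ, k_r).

M: e_1·(0) + e_2·(1) + e_3·(1) + e_4·(0) = 0
L: e_1·(2) + e_2·(0) + e_3·(-1) + e_4·(0) = 0
T: e_1·(-1) + e_2·(-2) + e_3·(-2) + e_4·(-1) = 0
Solving this homogeneous linear system for the smallest-integer solution (first nonzero entry positive) gives (1, -2, 2, -1).

(1, -2, 2, -1)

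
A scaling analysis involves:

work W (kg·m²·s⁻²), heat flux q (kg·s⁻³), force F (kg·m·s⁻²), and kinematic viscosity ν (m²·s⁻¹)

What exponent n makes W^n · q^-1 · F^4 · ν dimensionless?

-3

Balance the M exponent: (1)·n from W, plus −(1) + 4·(1) + (0) = 3 from the rest, must sum to zero.
n + 3 = 0, so n = -3.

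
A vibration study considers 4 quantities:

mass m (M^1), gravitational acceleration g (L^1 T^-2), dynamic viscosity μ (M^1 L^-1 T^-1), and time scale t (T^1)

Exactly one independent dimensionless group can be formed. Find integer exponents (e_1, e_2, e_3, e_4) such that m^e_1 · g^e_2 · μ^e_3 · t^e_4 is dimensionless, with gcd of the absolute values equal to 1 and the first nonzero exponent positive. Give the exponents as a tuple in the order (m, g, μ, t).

(1, -1, -1, -3)

M: e_1·(1) + e_2·(0) + e_3·(1) + e_4·(0) = 0
L: e_1·(0) + e_2·(1) + e_3·(-1) + e_4·(0) = 0
T: e_1·(0) + e_2·(-2) + e_3·(-1) + e_4·(1) = 0
Solving this homogeneous linear system for the smallest-integer solution (first nonzero entry positive) gives (1, -1, -1, -3).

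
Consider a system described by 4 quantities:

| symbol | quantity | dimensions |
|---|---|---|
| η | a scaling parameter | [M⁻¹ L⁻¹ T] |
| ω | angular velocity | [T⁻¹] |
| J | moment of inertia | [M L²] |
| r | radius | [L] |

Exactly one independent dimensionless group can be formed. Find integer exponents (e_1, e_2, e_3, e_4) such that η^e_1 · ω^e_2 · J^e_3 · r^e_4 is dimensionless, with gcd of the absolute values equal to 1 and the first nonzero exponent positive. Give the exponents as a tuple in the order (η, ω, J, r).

M: e_1·(-1) + e_2·(0) + e_3·(1) + e_4·(0) = 0
L: e_1·(-1) + e_2·(0) + e_3·(2) + e_4·(1) = 0
T: e_1·(1) + e_2·(-1) + e_3·(0) + e_4·(0) = 0
Solving this homogeneous linear system for the smallest-integer solution (first nonzero entry positive) gives (1, 1, 1, -1).

(1, 1, 1, -1)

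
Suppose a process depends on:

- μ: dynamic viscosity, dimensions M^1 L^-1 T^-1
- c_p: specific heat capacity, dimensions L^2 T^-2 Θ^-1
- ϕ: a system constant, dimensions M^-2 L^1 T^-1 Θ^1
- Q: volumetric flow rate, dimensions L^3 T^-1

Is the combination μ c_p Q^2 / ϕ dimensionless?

Sum the exponent of each base dimension across the product:
  M: [μ]_M + [c_p]_M − [ϕ]_M + 2·[Q]_M = (1) + (0) − (-2) + 2·(0) = 3
  L: [μ]_L + [c_p]_L − [ϕ]_L + 2·[Q]_L = (-1) + (2) − (1) + 2·(3) = 6
  T: [μ]_T + [c_p]_T − [ϕ]_T + 2·[Q]_T = (-1) + (-2) − (-1) + 2·(-1) = -4
  Θ: [μ]_Θ + [c_p]_Θ − [ϕ]_Θ + 2·[Q]_Θ = (0) + (-1) − (1) + 2·(0) = -2
Net dimensions [M³ L⁶ T⁻⁴ Θ⁻²] ≠ [1] — not dimensionless.

no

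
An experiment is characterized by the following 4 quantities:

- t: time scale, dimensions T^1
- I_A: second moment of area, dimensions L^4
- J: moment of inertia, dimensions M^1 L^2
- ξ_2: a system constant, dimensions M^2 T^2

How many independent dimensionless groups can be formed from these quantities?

1

There are 4 variables and 3 base dimensions (M, L, T).
The dimension matrix has rank 3.
Independent dimensionless groups: 4 − 3 = 1.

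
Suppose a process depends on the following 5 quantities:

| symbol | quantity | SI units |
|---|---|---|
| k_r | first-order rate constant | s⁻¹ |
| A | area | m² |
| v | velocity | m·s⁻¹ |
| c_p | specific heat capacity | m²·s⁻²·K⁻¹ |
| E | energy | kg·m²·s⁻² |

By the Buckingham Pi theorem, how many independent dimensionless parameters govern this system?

There are 5 variables and 4 base dimensions (M, L, T, Θ).
The dimension matrix has rank 4.
Independent dimensionless groups: 5 − 4 = 1.

1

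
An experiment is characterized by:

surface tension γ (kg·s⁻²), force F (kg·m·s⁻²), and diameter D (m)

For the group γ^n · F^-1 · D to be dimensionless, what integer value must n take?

Balance the M exponent: (1)·n from γ, plus −(1) + (0) = -1 from the rest, must sum to zero.
n − 1 = 0, so n = 1.

1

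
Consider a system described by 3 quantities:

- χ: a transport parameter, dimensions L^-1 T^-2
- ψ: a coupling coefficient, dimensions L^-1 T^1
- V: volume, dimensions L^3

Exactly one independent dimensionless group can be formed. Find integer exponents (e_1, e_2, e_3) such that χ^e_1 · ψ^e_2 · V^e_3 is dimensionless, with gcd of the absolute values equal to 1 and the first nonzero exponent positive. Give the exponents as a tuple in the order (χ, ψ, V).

(1, 2, 1)

L: e_1·(-1) + e_2·(-1) + e_3·(3) = 0
T: e_1·(-2) + e_2·(1) + e_3·(0) = 0
Solving this homogeneous linear system for the smallest-integer solution (first nonzero entry positive) gives (1, 2, 1).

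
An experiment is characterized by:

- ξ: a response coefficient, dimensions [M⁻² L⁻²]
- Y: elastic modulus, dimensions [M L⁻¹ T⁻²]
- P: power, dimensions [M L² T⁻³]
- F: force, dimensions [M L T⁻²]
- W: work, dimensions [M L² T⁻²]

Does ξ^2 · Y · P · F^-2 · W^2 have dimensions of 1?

Sum the exponent of each base dimension across the product:
  M: 2·[ξ]_M + [Y]_M + [P]_M − 2·[F]_M + 2·[W]_M = 2·(-2) + (1) + (1) − 2·(1) + 2·(1) = -2
  L: 2·[ξ]_L + [Y]_L + [P]_L − 2·[F]_L + 2·[W]_L = 2·(-2) + (-1) + (2) − 2·(1) + 2·(2) = -1
  T: 2·[ξ]_T + [Y]_T + [P]_T − 2·[F]_T + 2·[W]_T = 2·(0) + (-2) + (-3) − 2·(-2) + 2·(-2) = -5
Net dimensions [M⁻² L⁻¹ T⁻⁵] ≠ [1] — not dimensionless.

no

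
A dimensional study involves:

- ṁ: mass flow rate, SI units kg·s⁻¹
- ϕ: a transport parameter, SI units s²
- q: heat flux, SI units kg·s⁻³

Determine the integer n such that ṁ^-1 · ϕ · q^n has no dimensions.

1

Balance the M exponent: (1)·n from q, plus −(1) + (0) = -1 from the rest, must sum to zero.
n − 1 = 0, so n = 1.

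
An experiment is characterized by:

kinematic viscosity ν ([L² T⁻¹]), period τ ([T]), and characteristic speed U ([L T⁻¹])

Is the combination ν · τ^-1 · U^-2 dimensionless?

Sum the exponent of each base dimension across the product:
  L: [ν]_L − [τ]_L − 2·[U]_L = (2) − (0) − 2·(1) = 0
  T: [ν]_T − [τ]_T − 2·[U]_T = (-1) − (1) − 2·(-1) = 0
All base exponents vanish — dimensionless.

yes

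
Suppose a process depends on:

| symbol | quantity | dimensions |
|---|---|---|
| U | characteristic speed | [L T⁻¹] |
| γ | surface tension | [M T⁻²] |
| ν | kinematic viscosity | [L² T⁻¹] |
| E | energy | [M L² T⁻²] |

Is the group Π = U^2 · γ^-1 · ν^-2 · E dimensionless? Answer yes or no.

Sum the exponent of each base dimension across the product:
  M: 2·[U]_M − [γ]_M − 2·[ν]_M + [E]_M = 2·(0) − (1) − 2·(0) + (1) = 0
  L: 2·[U]_L − [γ]_L − 2·[ν]_L + [E]_L = 2·(1) − (0) − 2·(2) + (2) = 0
  T: 2·[U]_T − [γ]_T − 2·[ν]_T + [E]_T = 2·(-1) − (-2) − 2·(-1) + (-2) = 0
All base exponents vanish — dimensionless.

yes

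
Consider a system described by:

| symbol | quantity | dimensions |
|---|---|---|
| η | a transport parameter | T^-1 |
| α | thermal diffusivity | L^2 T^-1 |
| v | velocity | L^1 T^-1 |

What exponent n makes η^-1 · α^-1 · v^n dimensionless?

Balance the L exponent: (1)·n from v, plus −(0) − (2) = -2 from the rest, must sum to zero.
n − 2 = 0, so n = 2.

2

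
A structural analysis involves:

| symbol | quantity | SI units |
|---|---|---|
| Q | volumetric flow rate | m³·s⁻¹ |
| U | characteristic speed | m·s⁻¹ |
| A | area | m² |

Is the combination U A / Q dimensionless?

yes

Sum the exponent of each base dimension across the product:
  M: −[Q]_M + [U]_M + [A]_M = −(0) + (0) + (0) = 0
  L: −[Q]_L + [U]_L + [A]_L = −(3) + (1) + (2) = 0
  T: −[Q]_T + [U]_T + [A]_T = −(-1) + (-1) + (0) = 0
All base exponents vanish — dimensionless.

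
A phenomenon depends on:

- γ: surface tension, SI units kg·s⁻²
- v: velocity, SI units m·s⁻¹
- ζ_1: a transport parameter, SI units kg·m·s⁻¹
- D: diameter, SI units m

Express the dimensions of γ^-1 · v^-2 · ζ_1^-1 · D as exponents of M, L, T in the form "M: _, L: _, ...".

M: -2, L: -2, T: 5

Collect each base-dimension exponent across the product:
  M: −(1) − 2·(0) − (1) + (0) = -2
  L: −(0) − 2·(1) − (1) + (1) = -2
  T: −(-2) − 2·(-1) − (-1) + (0) = 5
So the dimensions are [M⁻² L⁻² T⁵].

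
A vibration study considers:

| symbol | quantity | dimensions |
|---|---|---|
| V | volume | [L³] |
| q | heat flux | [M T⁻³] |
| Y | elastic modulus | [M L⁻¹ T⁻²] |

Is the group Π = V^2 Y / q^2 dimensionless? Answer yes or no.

no

Sum the exponent of each base dimension across the product:
  M: 2·[V]_M − 2·[q]_M + [Y]_M = 2·(0) − 2·(1) + (1) = -1
  L: 2·[V]_L − 2·[q]_L + [Y]_L = 2·(3) − 2·(0) + (-1) = 5
  T: 2·[V]_T − 2·[q]_T + [Y]_T = 2·(0) − 2·(-3) + (-2) = 4
Net dimensions [M⁻¹ L⁵ T⁴] ≠ [1] — not dimensionless.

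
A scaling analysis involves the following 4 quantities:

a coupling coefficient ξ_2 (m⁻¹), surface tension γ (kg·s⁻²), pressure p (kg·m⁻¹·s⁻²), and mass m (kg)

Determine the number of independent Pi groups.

There are 4 variables and 3 base dimensions (M, L, T).
The dimension matrix has rank 3.
Independent dimensionless groups: 4 − 3 = 1.

1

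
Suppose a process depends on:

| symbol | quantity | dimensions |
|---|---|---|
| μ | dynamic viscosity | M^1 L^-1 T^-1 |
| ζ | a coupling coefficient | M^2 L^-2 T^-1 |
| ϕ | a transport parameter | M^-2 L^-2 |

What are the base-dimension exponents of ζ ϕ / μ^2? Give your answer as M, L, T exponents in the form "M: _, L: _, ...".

Collect each base-dimension exponent across the product:
  M: −2·(1) + (2) + (-2) = -2
  L: −2·(-1) + (-2) + (-2) = -2
  T: −2·(-1) + (-1) + (0) = 1
So the dimensions are [M⁻² L⁻² T].

M: -2, L: -2, T: 1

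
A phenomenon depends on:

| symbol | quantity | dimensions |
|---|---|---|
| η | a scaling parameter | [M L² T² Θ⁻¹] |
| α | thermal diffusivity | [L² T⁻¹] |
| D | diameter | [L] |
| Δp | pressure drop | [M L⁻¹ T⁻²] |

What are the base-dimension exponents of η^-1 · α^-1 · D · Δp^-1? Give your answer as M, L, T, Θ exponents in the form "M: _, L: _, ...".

M: -2, L: -2, T: 1, Θ: 1

Collect each base-dimension exponent across the product:
  M: −(1) − (0) + (0) − (1) = -2
  L: −(2) − (2) + (1) − (-1) = -2
  T: −(2) − (-1) + (0) − (-2) = 1
  Θ: −(-1) − (0) + (0) − (0) = 1
So the dimensions are [M⁻² L⁻² T Θ].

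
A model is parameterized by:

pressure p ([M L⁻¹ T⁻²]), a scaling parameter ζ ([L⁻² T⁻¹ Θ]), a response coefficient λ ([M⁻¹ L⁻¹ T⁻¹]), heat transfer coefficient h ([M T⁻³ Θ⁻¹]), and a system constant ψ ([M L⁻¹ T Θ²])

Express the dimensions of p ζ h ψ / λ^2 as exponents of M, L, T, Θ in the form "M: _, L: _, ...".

Collect each base-dimension exponent across the product:
  M: (1) + (0) − 2·(-1) + (1) + (1) = 5
  L: (-1) + (-2) − 2·(-1) + (0) + (-1) = -2
  T: (-2) + (-1) − 2·(-1) + (-3) + (1) = -3
  Θ: (0) + (1) − 2·(0) + (-1) + (2) = 2
So the dimensions are [M⁵ L⁻² T⁻³ Θ²].

M: 5, L: -2, T: -3, Θ: 2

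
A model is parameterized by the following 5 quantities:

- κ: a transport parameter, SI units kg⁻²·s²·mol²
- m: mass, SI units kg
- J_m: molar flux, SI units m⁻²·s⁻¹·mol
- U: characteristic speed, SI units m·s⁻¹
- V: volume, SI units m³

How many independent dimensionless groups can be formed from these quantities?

There are 5 variables and 4 base dimensions (M, L, T, N).
The dimension matrix has rank 4.
Independent dimensionless groups: 5 − 4 = 1.

1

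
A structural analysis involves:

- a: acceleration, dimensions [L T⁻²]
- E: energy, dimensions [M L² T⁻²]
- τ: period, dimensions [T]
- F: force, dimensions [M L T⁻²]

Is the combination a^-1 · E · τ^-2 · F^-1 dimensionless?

yes

Sum the exponent of each base dimension across the product:
  M: −[a]_M + [E]_M − 2·[τ]_M − [F]_M = −(0) + (1) − 2·(0) − (1) = 0
  L: −[a]_L + [E]_L − 2·[τ]_L − [F]_L = −(1) + (2) − 2·(0) − (1) = 0
  T: −[a]_T + [E]_T − 2·[τ]_T − [F]_T = −(-2) + (-2) − 2·(1) − (-2) = 0
All base exponents vanish — dimensionless.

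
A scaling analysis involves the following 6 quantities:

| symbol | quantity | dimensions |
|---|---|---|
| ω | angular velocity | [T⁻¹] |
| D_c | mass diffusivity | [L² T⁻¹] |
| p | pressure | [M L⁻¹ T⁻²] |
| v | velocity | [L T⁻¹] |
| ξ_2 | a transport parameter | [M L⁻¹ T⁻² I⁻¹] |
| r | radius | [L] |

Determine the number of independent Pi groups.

There are 6 variables and 4 base dimensions (M, L, T, I).
The dimension matrix has rank 4.
Independent dimensionless groups: 6 − 4 = 2.

2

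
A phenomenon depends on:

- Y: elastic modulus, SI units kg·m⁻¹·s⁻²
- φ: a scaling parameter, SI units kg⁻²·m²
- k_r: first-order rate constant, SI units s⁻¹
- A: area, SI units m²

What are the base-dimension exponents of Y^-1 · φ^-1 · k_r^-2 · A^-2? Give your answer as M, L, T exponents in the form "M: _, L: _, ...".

Collect each base-dimension exponent across the product:
  M: −(1) − (-2) − 2·(0) − 2·(0) = 1
  L: −(-1) − (2) − 2·(0) − 2·(2) = -5
  T: −(-2) − (0) − 2·(-1) − 2·(0) = 4
So the dimensions are [M L⁻⁵ T⁴].

M: 1, L: -5, T: 4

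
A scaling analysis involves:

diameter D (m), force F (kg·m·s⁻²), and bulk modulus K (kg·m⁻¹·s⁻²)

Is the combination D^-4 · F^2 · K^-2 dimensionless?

yes

Sum the exponent of each base dimension across the product:
  M: −4·[D]_M + 2·[F]_M − 2·[K]_M = −4·(0) + 2·(1) − 2·(1) = 0
  L: −4·[D]_L + 2·[F]_L − 2·[K]_L = −4·(1) + 2·(1) − 2·(-1) = 0
  T: −4·[D]_T + 2·[F]_T − 2·[K]_T = −4·(0) + 2·(-2) − 2·(-2) = 0
  Θ: −4·[D]_Θ + 2·[F]_Θ − 2·[K]_Θ = −4·(0) + 2·(0) − 2·(0) = 0
All base exponents vanish — dimensionless.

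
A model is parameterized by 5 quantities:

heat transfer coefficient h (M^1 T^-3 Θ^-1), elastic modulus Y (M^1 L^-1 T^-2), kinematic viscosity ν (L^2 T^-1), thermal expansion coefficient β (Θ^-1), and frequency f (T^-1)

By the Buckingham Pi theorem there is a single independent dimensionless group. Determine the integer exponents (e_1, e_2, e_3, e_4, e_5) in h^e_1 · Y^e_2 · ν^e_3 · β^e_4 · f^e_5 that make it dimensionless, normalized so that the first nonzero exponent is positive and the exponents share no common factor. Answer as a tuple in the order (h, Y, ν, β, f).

(2, -2, -1, -2, -1)

M: e_1·(1) + e_2·(1) + e_3·(0) + e_4·(0) + e_5·(0) = 0
L: e_1·(0) + e_2·(-1) + e_3·(2) + e_4·(0) + e_5·(0) = 0
T: e_1·(-3) + e_2·(-2) + e_3·(-1) + e_4·(0) + e_5·(-1) = 0
Θ: e_1·(-1) + e_2·(0) + e_3·(0) + e_4·(-1) + e_5·(0) = 0
Solving this homogeneous linear system for the smallest-integer solution (first nonzero entry positive) gives (2, -2, -1, -2, -1).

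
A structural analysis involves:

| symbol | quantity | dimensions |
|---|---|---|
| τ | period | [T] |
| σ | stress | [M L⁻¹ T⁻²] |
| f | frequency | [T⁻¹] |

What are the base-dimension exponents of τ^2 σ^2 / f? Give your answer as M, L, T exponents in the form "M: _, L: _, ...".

M: 2, L: -2, T: -1

Collect each base-dimension exponent across the product:
  M: 2·(0) + 2·(1) − (0) = 2
  L: 2·(0) + 2·(-1) − (0) = -2
  T: 2·(1) + 2·(-2) − (-1) = -1
So the dimensions are [M² L⁻² T⁻¹].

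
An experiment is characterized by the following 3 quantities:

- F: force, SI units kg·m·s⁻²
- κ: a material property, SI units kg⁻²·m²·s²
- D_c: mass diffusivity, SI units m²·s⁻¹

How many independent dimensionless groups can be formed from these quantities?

There are 3 variables and 3 base dimensions (M, L, T).
The dimension matrix has rank 2 (less than 3: the dimension vectors are linearly dependent).
Independent dimensionless groups: 3 − 2 = 1.

1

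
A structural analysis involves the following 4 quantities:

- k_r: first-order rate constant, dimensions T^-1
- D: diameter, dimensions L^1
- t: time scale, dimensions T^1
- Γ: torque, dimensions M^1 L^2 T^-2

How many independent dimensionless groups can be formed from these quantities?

There are 4 variables and 3 base dimensions (M, L, T).
The dimension matrix has rank 3.
Independent dimensionless groups: 4 − 3 = 1.

1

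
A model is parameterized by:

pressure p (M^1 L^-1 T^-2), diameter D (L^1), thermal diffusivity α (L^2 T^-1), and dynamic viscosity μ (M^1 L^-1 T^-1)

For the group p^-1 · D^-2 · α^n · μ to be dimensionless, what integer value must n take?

1

Balance the L exponent: (2)·n from α, plus −(-1) − 2·(1) + (-1) = -2 from the rest, must sum to zero.
2n − 2 = 0, so n = 1.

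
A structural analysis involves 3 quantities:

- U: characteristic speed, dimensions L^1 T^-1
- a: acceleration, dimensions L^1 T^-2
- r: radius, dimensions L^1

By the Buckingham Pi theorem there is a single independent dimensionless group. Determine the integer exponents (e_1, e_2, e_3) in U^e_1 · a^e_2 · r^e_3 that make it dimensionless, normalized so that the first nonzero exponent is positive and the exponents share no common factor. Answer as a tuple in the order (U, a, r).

(2, -1, -1)

L: e_1·(1) + e_2·(1) + e_3·(1) = 0
T: e_1·(-1) + e_2·(-2) + e_3·(0) = 0
Solving this homogeneous linear system for the smallest-integer solution (first nonzero entry positive) gives (2, -1, -1).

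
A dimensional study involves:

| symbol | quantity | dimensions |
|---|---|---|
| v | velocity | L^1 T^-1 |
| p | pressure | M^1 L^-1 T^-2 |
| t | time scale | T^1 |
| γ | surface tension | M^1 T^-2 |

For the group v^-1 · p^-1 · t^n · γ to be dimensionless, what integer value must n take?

-1

Balance the T exponent: (1)·n from t, plus −(-1) − (-2) + (-2) = 1 from the rest, must sum to zero.
n + 1 = 0, so n = -1.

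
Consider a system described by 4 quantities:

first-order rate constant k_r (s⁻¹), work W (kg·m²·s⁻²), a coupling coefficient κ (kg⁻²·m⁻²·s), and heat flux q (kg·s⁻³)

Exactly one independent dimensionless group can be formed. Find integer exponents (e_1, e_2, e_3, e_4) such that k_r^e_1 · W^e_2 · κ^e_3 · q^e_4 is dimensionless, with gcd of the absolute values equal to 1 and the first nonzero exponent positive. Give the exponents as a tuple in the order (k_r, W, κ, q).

(4, -1, -1, -1)

M: e_1·(0) + e_2·(1) + e_3·(-2) + e_4·(1) = 0
L: e_1·(0) + e_2·(2) + e_3·(-2) + e_4·(0) = 0
T: e_1·(-1) + e_2·(-2) + e_3·(1) + e_4·(-3) = 0
Solving this homogeneous linear system for the smallest-integer solution (first nonzero entry positive) gives (4, -1, -1, -1).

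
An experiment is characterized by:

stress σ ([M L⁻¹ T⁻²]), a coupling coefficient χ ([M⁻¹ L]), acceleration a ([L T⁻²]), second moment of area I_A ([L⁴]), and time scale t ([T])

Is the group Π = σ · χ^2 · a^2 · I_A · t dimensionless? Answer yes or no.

Sum the exponent of each base dimension across the product:
  M: [σ]_M + 2·[χ]_M + 2·[a]_M + [I_A]_M + [t]_M = (1) + 2·(-1) + 2·(0) + (0) + (0) = -1
  L: [σ]_L + 2·[χ]_L + 2·[a]_L + [I_A]_L + [t]_L = (-1) + 2·(1) + 2·(1) + (4) + (0) = 7
  T: [σ]_T + 2·[χ]_T + 2·[a]_T + [I_A]_T + [t]_T = (-2) + 2·(0) + 2·(-2) + (0) + (1) = -5
Net dimensions [M⁻¹ L⁷ T⁻⁵] ≠ [1] — not dimensionless.

no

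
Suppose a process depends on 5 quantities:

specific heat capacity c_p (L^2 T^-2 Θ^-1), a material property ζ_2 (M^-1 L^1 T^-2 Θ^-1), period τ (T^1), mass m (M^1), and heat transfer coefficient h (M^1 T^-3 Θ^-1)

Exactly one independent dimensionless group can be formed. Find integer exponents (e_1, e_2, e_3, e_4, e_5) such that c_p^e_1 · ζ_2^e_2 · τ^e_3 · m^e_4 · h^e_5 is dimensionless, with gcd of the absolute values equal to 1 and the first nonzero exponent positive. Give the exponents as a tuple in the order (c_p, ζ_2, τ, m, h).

M: e_1·(0) + e_2·(-1) + e_3·(0) + e_4·(1) + e_5·(1) = 0
L: e_1·(2) + e_2·(1) + e_3·(0) + e_4·(0) + e_5·(0) = 0
T: e_1·(-2) + e_2·(-2) + e_3·(1) + e_4·(0) + e_5·(-3) = 0
Θ: e_1·(-1) + e_2·(-1) + e_3·(0) + e_4·(0) + e_5·(-1) = 0
Solving this homogeneous linear system for the smallest-integer solution (first nonzero entry positive) gives (1, -2, 1, -3, 1).

(1, -2, 1, -3, 1)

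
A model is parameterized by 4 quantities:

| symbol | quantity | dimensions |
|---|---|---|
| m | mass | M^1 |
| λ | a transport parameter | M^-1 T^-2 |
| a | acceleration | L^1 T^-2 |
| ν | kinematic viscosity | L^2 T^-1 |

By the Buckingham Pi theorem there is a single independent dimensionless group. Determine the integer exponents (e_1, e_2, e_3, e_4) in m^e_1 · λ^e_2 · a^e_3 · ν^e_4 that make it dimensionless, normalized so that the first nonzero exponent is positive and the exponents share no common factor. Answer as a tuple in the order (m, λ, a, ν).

(3, 3, -4, 2)

M: e_1·(1) + e_2·(-1) + e_3·(0) + e_4·(0) = 0
L: e_1·(0) + e_2·(0) + e_3·(1) + e_4·(2) = 0
T: e_1·(0) + e_2·(-2) + e_3·(-2) + e_4·(-1) = 0
Solving this homogeneous linear system for the smallest-integer solution (first nonzero entry positive) gives (3, 3, -4, 2).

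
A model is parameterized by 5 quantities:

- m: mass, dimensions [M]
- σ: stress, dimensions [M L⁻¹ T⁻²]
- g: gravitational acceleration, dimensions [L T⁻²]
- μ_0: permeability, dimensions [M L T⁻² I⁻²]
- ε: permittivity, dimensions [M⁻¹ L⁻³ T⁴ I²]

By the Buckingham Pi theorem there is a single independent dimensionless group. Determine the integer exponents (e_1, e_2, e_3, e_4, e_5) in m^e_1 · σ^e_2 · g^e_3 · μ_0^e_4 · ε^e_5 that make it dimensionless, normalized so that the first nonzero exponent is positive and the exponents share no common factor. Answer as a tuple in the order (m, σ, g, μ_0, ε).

(1, -1, 3, 2, 2)

M: e_1·(1) + e_2·(1) + e_3·(0) + e_4·(1) + e_5·(-1) = 0
L: e_1·(0) + e_2·(-1) + e_3·(1) + e_4·(1) + e_5·(-3) = 0
T: e_1·(0) + e_2·(-2) + e_3·(-2) + e_4·(-2) + e_5·(4) = 0
I: e_1·(0) + e_2·(0) + e_3·(0) + e_4·(-2) + e_5·(2) = 0
Solving this homogeneous linear system for the smallest-integer solution (first nonzero entry positive) gives (1, -1, 3, 2, 2).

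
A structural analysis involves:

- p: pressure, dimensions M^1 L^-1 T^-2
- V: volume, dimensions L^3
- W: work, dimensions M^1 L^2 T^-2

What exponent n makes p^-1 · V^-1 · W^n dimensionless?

1

Balance the M exponent: (1)·n from W, plus −(1) − (0) = -1 from the rest, must sum to zero.
n − 1 = 0, so n = 1.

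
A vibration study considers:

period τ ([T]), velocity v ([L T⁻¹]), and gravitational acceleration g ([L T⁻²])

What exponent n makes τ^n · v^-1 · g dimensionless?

1

Balance the T exponent: (1)·n from τ, plus −(-1) + (-2) = -1 from the rest, must sum to zero.
n − 1 = 0, so n = 1.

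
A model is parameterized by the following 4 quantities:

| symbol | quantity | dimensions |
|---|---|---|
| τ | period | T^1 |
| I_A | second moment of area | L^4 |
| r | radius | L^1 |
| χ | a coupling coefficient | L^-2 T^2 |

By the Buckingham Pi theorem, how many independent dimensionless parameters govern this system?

There are 4 variables and 2 base dimensions (L, T).
The dimension matrix has rank 2.
Independent dimensionless groups: 4 − 2 = 2.

2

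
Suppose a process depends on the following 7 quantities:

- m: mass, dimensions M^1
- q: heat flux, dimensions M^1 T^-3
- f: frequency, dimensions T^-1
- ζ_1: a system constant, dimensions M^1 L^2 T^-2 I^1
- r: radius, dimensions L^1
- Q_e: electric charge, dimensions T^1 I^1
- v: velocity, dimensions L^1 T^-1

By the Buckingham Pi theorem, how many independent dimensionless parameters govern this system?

There are 7 variables and 4 base dimensions (M, L, T, I).
The dimension matrix has rank 4.
Independent dimensionless groups: 7 − 4 = 3.

3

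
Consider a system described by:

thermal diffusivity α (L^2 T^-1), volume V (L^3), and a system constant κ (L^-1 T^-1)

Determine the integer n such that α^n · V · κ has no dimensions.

-1

Balance the L exponent: (2)·n from α, plus (3) + (-1) = 2 from the rest, must sum to zero.
2n + 2 = 0, so n = -1.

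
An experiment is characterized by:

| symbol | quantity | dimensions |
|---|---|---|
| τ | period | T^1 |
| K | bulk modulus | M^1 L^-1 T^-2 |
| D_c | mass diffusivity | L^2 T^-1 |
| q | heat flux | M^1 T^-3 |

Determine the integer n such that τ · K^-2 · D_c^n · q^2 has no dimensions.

-1

Balance the L exponent: (2)·n from D_c, plus (0) − 2·(-1) + 2·(0) = 2 from the rest, must sum to zero.
2n + 2 = 0, so n = -1.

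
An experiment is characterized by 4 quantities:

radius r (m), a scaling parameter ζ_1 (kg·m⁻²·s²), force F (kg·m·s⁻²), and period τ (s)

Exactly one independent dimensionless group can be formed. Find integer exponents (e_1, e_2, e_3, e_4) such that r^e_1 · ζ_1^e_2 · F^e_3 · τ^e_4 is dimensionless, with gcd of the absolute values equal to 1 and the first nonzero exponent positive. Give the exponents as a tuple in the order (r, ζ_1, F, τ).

M: e_1·(0) + e_2·(1) + e_3·(1) + e_4·(0) = 0
L: e_1·(1) + e_2·(-2) + e_3·(1) + e_4·(0) = 0
T: e_1·(0) + e_2·(2) + e_3·(-2) + e_4·(1) = 0
Solving this homogeneous linear system for the smallest-integer solution (first nonzero entry positive) gives (3, 1, -1, -4).

(3, 1, -1, -4)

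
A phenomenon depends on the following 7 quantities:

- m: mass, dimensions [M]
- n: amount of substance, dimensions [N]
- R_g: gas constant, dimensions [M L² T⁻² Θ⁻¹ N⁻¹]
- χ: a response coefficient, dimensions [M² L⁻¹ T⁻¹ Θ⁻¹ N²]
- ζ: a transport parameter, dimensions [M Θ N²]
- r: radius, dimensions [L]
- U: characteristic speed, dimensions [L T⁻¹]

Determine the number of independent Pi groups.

There are 7 variables and 5 base dimensions (M, L, T, Θ, N).
The dimension matrix has rank 5.
Independent dimensionless groups: 7 − 5 = 2.

2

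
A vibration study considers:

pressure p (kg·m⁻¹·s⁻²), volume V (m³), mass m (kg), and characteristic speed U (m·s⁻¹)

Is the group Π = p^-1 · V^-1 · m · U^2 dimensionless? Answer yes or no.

Sum the exponent of each base dimension across the product:
  M: −[p]_M − [V]_M + [m]_M + 2·[U]_M = −(1) − (0) + (1) + 2·(0) = 0
  L: −[p]_L − [V]_L + [m]_L + 2·[U]_L = −(-1) − (3) + (0) + 2·(1) = 0
  T: −[p]_T − [V]_T + [m]_T + 2·[U]_T = −(-2) − (0) + (0) + 2·(-1) = 0
All base exponents vanish — dimensionless.

yes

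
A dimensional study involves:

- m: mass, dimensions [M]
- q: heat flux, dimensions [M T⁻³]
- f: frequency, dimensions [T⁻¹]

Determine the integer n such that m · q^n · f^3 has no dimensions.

Balance the M exponent: (1)·n from q, plus (1) + 3·(0) = 1 from the rest, must sum to zero.
n + 1 = 0, so n = -1.

-1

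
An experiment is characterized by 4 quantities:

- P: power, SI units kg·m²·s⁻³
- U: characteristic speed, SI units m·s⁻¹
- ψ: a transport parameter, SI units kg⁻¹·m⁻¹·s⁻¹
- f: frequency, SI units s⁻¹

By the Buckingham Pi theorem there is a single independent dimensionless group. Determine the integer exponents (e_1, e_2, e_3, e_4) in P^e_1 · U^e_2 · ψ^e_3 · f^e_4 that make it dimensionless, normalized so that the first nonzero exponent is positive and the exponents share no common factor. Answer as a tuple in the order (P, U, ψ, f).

M: e_1·(1) + e_2·(0) + e_3·(-1) + e_4·(0) = 0
L: e_1·(2) + e_2·(1) + e_3·(-1) + e_4·(0) = 0
T: e_1·(-3) + e_2·(-1) + e_3·(-1) + e_4·(-1) = 0
Solving this homogeneous linear system for the smallest-integer solution (first nonzero entry positive) gives (1, -1, 1, -3).

(1, -1, 1, -3)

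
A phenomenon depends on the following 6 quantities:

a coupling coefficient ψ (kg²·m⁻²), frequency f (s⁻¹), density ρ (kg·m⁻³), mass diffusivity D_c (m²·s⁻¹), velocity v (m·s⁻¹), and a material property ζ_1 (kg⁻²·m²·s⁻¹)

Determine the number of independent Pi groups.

3

There are 6 variables and 3 base dimensions (M, L, T).
The dimension matrix has rank 3.
Independent dimensionless groups: 6 − 3 = 3.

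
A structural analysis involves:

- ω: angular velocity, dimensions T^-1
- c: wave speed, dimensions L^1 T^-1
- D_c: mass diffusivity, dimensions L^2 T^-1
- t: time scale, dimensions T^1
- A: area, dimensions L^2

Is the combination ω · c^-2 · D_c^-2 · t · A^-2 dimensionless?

no

Sum the exponent of each base dimension across the product:
  L: [ω]_L − 2·[c]_L − 2·[D_c]_L + [t]_L − 2·[A]_L = (0) − 2·(1) − 2·(2) + (0) − 2·(2) = -10
  T: [ω]_T − 2·[c]_T − 2·[D_c]_T + [t]_T − 2·[A]_T = (-1) − 2·(-1) − 2·(-1) + (1) − 2·(0) = 4
Net dimensions [L⁻¹⁰ T⁴] ≠ [1] — not dimensionless.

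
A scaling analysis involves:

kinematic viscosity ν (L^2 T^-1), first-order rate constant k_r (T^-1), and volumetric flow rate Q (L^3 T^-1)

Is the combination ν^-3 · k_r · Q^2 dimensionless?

Sum the exponent of each base dimension across the product:
  M: −3·[ν]_M + [k_r]_M + 2·[Q]_M = −3·(0) + (0) + 2·(0) = 0
  L: −3·[ν]_L + [k_r]_L + 2·[Q]_L = −3·(2) + (0) + 2·(3) = 0
  T: −3·[ν]_T + [k_r]_T + 2·[Q]_T = −3·(-1) + (-1) + 2·(-1) = 0
All base exponents vanish — dimensionless.

yes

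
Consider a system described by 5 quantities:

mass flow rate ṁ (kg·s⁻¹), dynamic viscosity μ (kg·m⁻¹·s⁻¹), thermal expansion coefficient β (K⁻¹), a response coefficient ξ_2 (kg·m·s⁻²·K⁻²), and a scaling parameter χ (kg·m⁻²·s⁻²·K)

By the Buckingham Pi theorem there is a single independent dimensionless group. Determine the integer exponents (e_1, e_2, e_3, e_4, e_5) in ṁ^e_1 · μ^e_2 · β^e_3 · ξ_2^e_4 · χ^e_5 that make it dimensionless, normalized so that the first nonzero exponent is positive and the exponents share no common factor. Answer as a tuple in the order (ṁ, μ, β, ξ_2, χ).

M: e_1·(1) + e_2·(1) + e_3·(0) + e_4·(1) + e_5·(1) = 0
L: e_1·(0) + e_2·(-1) + e_3·(0) + e_4·(1) + e_5·(-2) = 0
T: e_1·(-1) + e_2·(-1) + e_3·(0) + e_4·(-2) + e_5·(-2) = 0
Θ: e_1·(0) + e_2·(0) + e_3·(-1) + e_4·(-2) + e_5·(1) = 0
Solving this homogeneous linear system for the smallest-integer solution (first nonzero entry positive) gives (3, -3, 3, -1, 1).

(3, -3, 3, -1, 1)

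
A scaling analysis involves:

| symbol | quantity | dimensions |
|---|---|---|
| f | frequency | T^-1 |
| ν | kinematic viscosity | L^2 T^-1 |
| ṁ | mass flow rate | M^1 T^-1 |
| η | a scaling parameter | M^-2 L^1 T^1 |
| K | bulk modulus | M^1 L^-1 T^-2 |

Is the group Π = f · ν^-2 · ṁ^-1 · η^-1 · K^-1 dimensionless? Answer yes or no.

no

Sum the exponent of each base dimension across the product:
  M: [f]_M − 2·[ν]_M − [ṁ]_M − [η]_M − [K]_M = (0) − 2·(0) − (1) − (-2) − (1) = 0
  L: [f]_L − 2·[ν]_L − [ṁ]_L − [η]_L − [K]_L = (0) − 2·(2) − (0) − (1) − (-1) = -4
  T: [f]_T − 2·[ν]_T − [ṁ]_T − [η]_T − [K]_T = (-1) − 2·(-1) − (-1) − (1) − (-2) = 3
Net dimensions [L⁻⁴ T³] ≠ [1] — not dimensionless.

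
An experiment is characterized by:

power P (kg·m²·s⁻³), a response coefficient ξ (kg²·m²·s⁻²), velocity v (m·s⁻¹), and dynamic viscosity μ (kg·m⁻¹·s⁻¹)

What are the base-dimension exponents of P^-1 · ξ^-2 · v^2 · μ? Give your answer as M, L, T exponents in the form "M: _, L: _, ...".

M: -4, L: -5, T: 4

Collect each base-dimension exponent across the product:
  M: −(1) − 2·(2) + 2·(0) + (1) = -4
  L: −(2) − 2·(2) + 2·(1) + (-1) = -5
  T: −(-3) − 2·(-2) + 2·(-1) + (-1) = 4
So the dimensions are [M⁻⁴ L⁻⁵ T⁴].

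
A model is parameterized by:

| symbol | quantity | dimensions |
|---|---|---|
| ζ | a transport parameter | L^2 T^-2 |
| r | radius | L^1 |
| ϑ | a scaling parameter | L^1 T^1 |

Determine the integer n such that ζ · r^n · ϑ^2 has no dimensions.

Balance the L exponent: (1)·n from r, plus (2) + 2·(1) = 4 from the rest, must sum to zero.
n + 4 = 0, so n = -4.

-4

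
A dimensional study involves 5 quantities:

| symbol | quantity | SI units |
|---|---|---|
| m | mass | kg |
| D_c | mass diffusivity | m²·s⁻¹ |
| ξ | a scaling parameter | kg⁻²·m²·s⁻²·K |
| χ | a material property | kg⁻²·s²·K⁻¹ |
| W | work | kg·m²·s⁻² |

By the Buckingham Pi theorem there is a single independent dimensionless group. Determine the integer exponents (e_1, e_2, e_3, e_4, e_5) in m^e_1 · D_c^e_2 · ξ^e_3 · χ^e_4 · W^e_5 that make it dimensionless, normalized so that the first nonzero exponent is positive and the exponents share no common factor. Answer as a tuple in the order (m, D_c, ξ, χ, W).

M: e_1·(1) + e_2·(0) + e_3·(-2) + e_4·(-2) + e_5·(1) = 0
L: e_1·(0) + e_2·(2) + e_3·(2) + e_4·(0) + e_5·(2) = 0
T: e_1·(0) + e_2·(-1) + e_3·(-2) + e_4·(2) + e_5·(-2) = 0
Θ: e_1·(0) + e_2·(0) + e_3·(1) + e_4·(-1) + e_5·(0) = 0
Solving this homogeneous linear system for the smallest-integer solution (first nonzero entry positive) gives (3, -2, 1, 1, 1).

(3, -2, 1, 1, 1)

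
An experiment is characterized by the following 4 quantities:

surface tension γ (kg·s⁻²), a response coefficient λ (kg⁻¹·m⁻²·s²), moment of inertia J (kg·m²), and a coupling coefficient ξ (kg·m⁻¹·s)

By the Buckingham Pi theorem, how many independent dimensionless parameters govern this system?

1

There are 4 variables and 3 base dimensions (M, L, T).
The dimension matrix has rank 3.
Independent dimensionless groups: 4 − 3 = 1.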